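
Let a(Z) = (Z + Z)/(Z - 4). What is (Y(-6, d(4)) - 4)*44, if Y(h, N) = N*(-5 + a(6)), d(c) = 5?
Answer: 44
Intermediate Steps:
a(Z) = 2*Z/(-4 + Z) (a(Z) = (2*Z)/(-4 + Z) = 2*Z/(-4 + Z))
Y(h, N) = N (Y(h, N) = N*(-5 + 2*6/(-4 + 6)) = N*(-5 + 2*6/2) = N*(-5 + 2*6*(1/2)) = N*(-5 + 6) = N*1 = N)
(Y(-6, d(4)) - 4)*44 = (5 - 4)*44 = 1*44 = 44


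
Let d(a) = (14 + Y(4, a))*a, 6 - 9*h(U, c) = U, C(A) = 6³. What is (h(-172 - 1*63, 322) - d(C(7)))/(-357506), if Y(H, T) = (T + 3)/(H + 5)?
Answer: 74279/3217554 ≈ 0.023086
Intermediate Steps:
Y(H, T) = (3 + T)/(5 + H)
C(A) = 216
h(U, c) = ⅔ - U/9
d(a) = a*(43/3 + a/9) (d(a) = (14 + (3 + a)/(5 + 4))*a = (14 + (3 + a)/9)*a = (14 + (⅓ + a/9))*a = (43/3 + a/9)*a = a*(43/3 + a/9))
(h(-172 - 1*63, 322) - d(C(7)))/(-357506) = ((⅔ - (-172 - 1*63)/9) - 216*(129 + 216)/9)/(-357506) = ((⅔ - (-172 - 63)/9) - 216*345/9)*(-1/357506) = ((⅔ - ⅑*(-235)) - 1*8280)*(-1/357506) = ((⅔ + 235/9) - 8280)*(-1/357506) = (241/9 - 8280)*(-1/357506) = -74279/9*(-1/357506) = 74279/3217554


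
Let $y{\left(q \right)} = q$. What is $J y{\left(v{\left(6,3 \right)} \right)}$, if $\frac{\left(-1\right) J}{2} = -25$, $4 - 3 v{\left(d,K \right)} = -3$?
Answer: $\frac{350}{3} \approx 116.67$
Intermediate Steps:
$v{\left(d,K \right)} = \frac{7}{3}$ ($v{\left(d,K \right)} = \frac{4}{3} - -1 = \frac{4}{3} + 1 = \frac{7}{3}$)
$J = 50$ ($J = \left(-2\right) \left(-25\right) = 50$)
$J y{\left(v{\left(6,3 \right)} \right)} = 50 \cdot \frac{7}{3} = \frac{350}{3}$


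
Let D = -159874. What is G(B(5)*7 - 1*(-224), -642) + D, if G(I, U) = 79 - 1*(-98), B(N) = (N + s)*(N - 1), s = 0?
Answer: -159697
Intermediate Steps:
B(N) = N*(-1 + N) (B(N) = (N + 0)*(N - 1) = N*(-1 + N))
G(I, U) = 177 (G(I, U) = 79 + 98 = 177)
G(B(5)*7 - 1*(-224), -642) + D = 177 - 159874 = -159697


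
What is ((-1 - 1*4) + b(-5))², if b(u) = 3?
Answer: 4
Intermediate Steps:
((-1 - 1*4) + b(-5))² = ((-1 - 1*4) + 3)² = ((-1 - 4) + 3)² = (-5 + 3)² = (-2)² = 4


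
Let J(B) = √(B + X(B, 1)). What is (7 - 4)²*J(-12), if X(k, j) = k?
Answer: 18*I*√6 ≈ 44.091*I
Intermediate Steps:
J(B) = √2*√B (J(B) = √(B + B) = √(2*B) = √2*√B)
(7 - 4)²*J(-12) = (7 - 4)²*(√2*√(-12)) = 3²*(√2*(2*I*√3)) = 9*(2*I*√6) = 18*I*√6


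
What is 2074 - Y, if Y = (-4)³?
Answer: 2138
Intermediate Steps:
Y = -64
2074 - Y = 2074 - 1*(-64) = 2074 + 64 = 2138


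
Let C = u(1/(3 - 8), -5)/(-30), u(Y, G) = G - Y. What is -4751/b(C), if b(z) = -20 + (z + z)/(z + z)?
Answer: 4751/19 ≈ 250.05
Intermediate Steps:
C = 4/25 (C = (-5 - 1/(3 - 8))/(-30) = (-5 - 1/(-5))*(-1/30) = (-5 - 1*(-⅕))*(-1/30) = (-5 + ⅕)*(-1/30) = -24/5*(-1/30) = 4/25 ≈ 0.16000)
b(z) = -19 (b(z) = -20 + (2*z)/((2*z)) = -20 + (2*z)*(1/(2*z)) = -20 + 1 = -19)
-4751/b(C) = -4751/(-19) = -4751*(-1/19) = 4751/19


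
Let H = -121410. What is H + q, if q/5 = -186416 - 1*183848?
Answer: -1972730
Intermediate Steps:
q = -1851320 (q = 5*(-186416 - 1*183848) = 5*(-186416 - 183848) = 5*(-370264) = -1851320)
H + q = -121410 - 1851320 = -1972730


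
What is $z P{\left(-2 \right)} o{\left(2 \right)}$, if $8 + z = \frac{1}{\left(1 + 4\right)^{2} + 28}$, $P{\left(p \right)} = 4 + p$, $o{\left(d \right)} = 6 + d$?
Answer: $- \frac{6768}{53} \approx -127.7$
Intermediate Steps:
$z = - \frac{423}{53}$ ($z = -8 + \frac{1}{\left(1 + 4\right)^{2} + 28} = -8 + \frac{1}{5^{2} + 28} = -8 + \frac{1}{25 + 28} = -8 + \frac{1}{53} = - \frac{423}{53} \approx -7.9811$)
$z P{\left(-2 \right)} o{\left(2 \right)} = - \frac{423 \left(4 - 2\right)}{53} \left(6 + 2\right) = \left(- \frac{423}{53}\right) 2 \cdot 8 = \left(- \frac{846}{53}\right) 8 = - \frac{6768}{53}$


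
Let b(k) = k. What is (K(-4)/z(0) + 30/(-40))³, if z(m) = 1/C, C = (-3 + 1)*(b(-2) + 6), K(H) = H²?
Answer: -136590875/64 ≈ -2.1342e+6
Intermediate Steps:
C = -8 (C = (-3 + 1)*(-2 + 6) = -2*4 = -8)
z(m) = -⅛ (z(m) = 1/(-8) = -⅛)
(K(-4)/z(0) + 30/(-40))³ = ((-4)²/(-⅛) + 30/(-40))³ = (16*(-8) + 30*(-1/40))³ = (-128 - ¾)³ = (-515/4)³ = -136590875/64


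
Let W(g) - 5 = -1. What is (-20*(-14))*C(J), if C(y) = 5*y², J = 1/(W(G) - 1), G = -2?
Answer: 1400/9 ≈ 155.56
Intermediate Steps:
W(g) = 4 (W(g) = 5 - 1 = 4)
J = ⅓ (J = 1/(4 - 1) = 1/3 = ⅓ ≈ 0.33333)
(-20*(-14))*C(J) = (-20*(-14))*(5*(⅓)²) = 280*(5*(⅑)) = 280*(5/9) = 1400/9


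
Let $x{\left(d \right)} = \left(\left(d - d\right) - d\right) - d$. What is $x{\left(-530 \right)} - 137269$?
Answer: $-136209$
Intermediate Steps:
$x{\left(d \right)} = - 2 d$ ($x{\left(d \right)} = \left(0 - d\right) - d = - d - d = - 2 d$)
$x{\left(-530 \right)} - 137269 = \left(-2\right) \left(-530\right) - 137269 = 1060 - 137269 = -136209$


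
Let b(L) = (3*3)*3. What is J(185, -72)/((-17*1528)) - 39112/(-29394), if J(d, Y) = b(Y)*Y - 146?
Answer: 269351693/190884636 ≈ 1.4111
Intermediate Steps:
b(L) = 27 (b(L) = 9*3 = 27)
J(d, Y) = -146 + 27*Y (J(d, Y) = 27*Y - 146 = -146 + 27*Y)
J(185, -72)/((-17*1528)) - 39112/(-29394) = (-146 + 27*(-72))/((-17*1528)) - 39112/(-29394) = (-146 - 1944)/(-25976) - 39112*(-1/29394) = -2090*(-1/25976) + 19556/14697 = 1045/12988 + 19556/14697 = 269351693/190884636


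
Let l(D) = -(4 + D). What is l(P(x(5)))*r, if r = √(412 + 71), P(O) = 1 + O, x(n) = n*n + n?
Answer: -35*√483 ≈ -769.20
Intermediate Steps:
x(n) = n + n² (x(n) = n² + n = n + n²)
l(D) = -4 - D
r = √483 ≈ 21.977
l(P(x(5)))*r = (-4 - (1 + 5*(1 + 5)))*√483 = (-4 - (1 + 5*6))*√483 = (-4 - (1 + 30))*√483 = (-4 - 1*31)*√483 = (-4 - 31)*√483 = -35*√483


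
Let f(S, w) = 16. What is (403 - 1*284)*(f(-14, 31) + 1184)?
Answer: 142800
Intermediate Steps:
(403 - 1*284)*(f(-14, 31) + 1184) = (403 - 1*284)*(16 + 1184) = (403 - 284)*1200 = 119*1200 = 142800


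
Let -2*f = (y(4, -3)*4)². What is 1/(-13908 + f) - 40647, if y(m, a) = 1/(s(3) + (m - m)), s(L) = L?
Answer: -5088191469/125180 ≈ -40647.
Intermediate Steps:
y(m, a) = ⅓ (y(m, a) = 1/(3 + (m - m)) = 1/(3 + 0) = 1/3 = ⅓)
f = -8/9 (f = -((⅓)*4)²/2 = -(4/3)²/2 = -½*16/9 = -8/9 ≈ -0.88889)
1/(-13908 + f) - 40647 = 1/(-13908 - 8/9) - 40647 = 1/(-125180/9) - 40647 = -9/125180 - 40647 = -5088191469/125180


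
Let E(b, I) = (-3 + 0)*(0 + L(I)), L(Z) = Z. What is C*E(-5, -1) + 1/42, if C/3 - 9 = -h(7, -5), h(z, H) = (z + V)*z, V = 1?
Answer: -17765/42 ≈ -422.98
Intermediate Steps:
h(z, H) = z*(1 + z) (h(z, H) = (z + 1)*z = (1 + z)*z = z*(1 + z))
E(b, I) = -3*I (E(b, I) = (-3 + 0)*(0 + I) = -3*I)
C = -141 (C = 27 + 3*(-7*(1 + 7)) = 27 + 3*(-7*8) = 27 + 3*(-1*56) = 27 + 3*(-56) = 27 - 168 = -141)
C*E(-5, -1) + 1/42 = -(-423)*(-1) + 1/42 = -141*3 + 1/42 = -423 + 1/42 = -17765/42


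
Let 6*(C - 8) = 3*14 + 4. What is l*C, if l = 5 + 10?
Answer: 235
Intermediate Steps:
C = 47/3 (C = 8 + (3*14 + 4)/6 = 8 + (42 + 4)/6 = 8 + (1/6)*46 = 8 + 23/3 = 47/3 ≈ 15.667)
l = 15
l*C = 15*(47/3) = 235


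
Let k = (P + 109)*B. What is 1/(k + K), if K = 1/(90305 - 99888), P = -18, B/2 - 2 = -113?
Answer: -9583/193595767 ≈ -4.9500e-5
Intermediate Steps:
B = -222 (B = 4 + 2*(-113) = 4 - 226 = -222)
K = -1/9583 (K = 1/(-9583) = -1/9583 ≈ -0.00010435)
k = -20202 (k = (-18 + 109)*(-222) = 91*(-222) = -20202)
1/(k + K) = 1/(-20202 - 1/9583) = 1/(-193595767/9583) = -9583/193595767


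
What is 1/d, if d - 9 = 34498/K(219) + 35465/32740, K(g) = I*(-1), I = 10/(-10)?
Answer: 6548/225958929 ≈ 2.8979e-5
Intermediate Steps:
I = -1 (I = 10*(-⅒) = -1)
K(g) = 1 (K(g) = -1*(-1) = 1)
d = 225958929/6548 (d = 9 + (34498/1 + 35465/32740) = 9 + (34498*1 + 35465*(1/32740)) = 9 + (34498 + 7093/6548) = 9 + 225899997/6548 = 225958929/6548 ≈ 34508.)
1/d = 1/(225958929/6548) = 6548/225958929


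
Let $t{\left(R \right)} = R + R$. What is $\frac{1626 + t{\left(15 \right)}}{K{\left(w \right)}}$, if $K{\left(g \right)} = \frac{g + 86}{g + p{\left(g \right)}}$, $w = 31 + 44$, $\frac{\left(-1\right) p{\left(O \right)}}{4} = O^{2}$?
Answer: $- \frac{1614600}{7} \approx -2.3066 \cdot 10^{5}$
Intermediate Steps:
$p{\left(O \right)} = - 4 O^{2}$
$t{\left(R \right)} = 2 R$
$w = 75$
$K{\left(g \right)} = \frac{86 + g}{g - 4 g^{2}}$ ($K{\left(g \right)} = \frac{g + 86}{g - 4 g^{2}} = \frac{86 + g}{g - 4 g^{2}}$)
$\frac{1626 + t{\left(15 \right)}}{K{\left(w \right)}} = \frac{1626 + 2 \cdot 15}{\frac{1}{75} \frac{1}{-1 + 4 \cdot 75} \left(-86 - 75\right)} = \frac{1626 + 30}{\frac{1}{75} \frac{1}{-1 + 300} \left(-86 - 75\right)} = \frac{1656}{\frac{1}{75} \cdot \frac{1}{299} \left(-161\right)} = \frac{1656}{- \frac{7}{975}} = 1656 \left(- \frac{975}{7}\right) = - \frac{1614600}{7}$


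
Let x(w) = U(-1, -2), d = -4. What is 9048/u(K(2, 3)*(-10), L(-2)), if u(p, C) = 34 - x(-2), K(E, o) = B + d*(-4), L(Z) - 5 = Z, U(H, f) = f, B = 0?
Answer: 754/3 ≈ 251.33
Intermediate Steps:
L(Z) = 5 + Z
x(w) = -2
K(E, o) = 16 (K(E, o) = 0 - 4*(-4) = 0 + 16 = 16)
u(p, C) = 36 (u(p, C) = 34 - 1*(-2) = 34 + 2 = 36)
9048/u(K(2, 3)*(-10), L(-2)) = 9048/36 = 9048*(1/36) = 754/3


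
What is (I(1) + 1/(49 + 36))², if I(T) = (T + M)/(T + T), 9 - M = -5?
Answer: 1630729/28900 ≈ 56.427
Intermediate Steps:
M = 14 (M = 9 - 1*(-5) = 9 + 5 = 14)
I(T) = (14 + T)/(2*T) (I(T) = (T + 14)/(T + T) = (14 + T)/((2*T)) = (14 + T)*(1/(2*T)) = (14 + T)/(2*T))
(I(1) + 1/(49 + 36))² = ((½)*(14 + 1)/1 + 1/(49 + 36))² = ((½)*1*15 + 1/85)² = (15/2 + 1/85)² = (1277/170)² = 1630729/28900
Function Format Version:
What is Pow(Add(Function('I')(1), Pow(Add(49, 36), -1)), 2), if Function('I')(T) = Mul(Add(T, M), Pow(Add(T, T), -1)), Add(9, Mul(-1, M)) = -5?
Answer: Rational(1630729, 28900) ≈ 56.427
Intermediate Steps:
M = 14 (M = Add(9, Mul(-1, -5)) = Add(9, 5) = 14)
Function('I')(T) = Mul(Rational(1, 2), Pow(T, -1), Add(14, T)) (Function('I')(T) = Mul(Add(T, 14), Pow(Add(T, T), -1)) = Mul(Add(14, T), Pow(Mul(2, T), -1)) = Mul(Add(14, T), Mul(Rational(1, 2), Pow(T, -1))) = Mul(Rational(1, 2), Pow(T, -1), Add(14, T)))
Pow(Add(Function('I')(1), Pow(Add(49, 36), -1)), 2) = Pow(Add(Mul(Rational(1, 2), Pow(1, -1), Add(14, 1)), Pow(Add(49, 36), -1)), 2) = Pow(Add(Mul(Rational(1, 2), 1, 15), Pow(85, -1)), 2) = Pow(Add(Rational(15, 2), Rational(1, 85)), 2) = Pow(Rational(1277, 170), 2) = Rational(1630729, 28900)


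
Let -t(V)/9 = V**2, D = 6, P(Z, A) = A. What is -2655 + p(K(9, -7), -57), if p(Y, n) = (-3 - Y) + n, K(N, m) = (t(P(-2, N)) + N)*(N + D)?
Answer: 8085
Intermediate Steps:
t(V) = -9*V**2
K(N, m) = (6 + N)*(N - 9*N**2) (K(N, m) = (-9*N**2 + N)*(N + 6) = (N - 9*N**2)*(6 + N) = (6 + N)*(N - 9*N**2))
p(Y, n) = -3 + n - Y
-2655 + p(K(9, -7), -57) = -2655 + (-3 - 57 - 9*(6 - 53*9 - 9*9**2)) = -2655 + (-3 - 57 - 9*(6 - 477 - 9*81)) = -2655 + (-3 - 57 - 9*(6 - 477 - 729)) = -2655 + (-3 - 57 - 9*(-1200)) = -2655 + (-3 - 57 - 1*(-10800)) = -2655 + (-3 - 57 + 10800) = -2655 + 10740 = 8085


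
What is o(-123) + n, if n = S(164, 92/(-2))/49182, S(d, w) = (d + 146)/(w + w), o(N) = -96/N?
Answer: 72389549/92757252 ≈ 0.78042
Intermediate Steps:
S(d, w) = (146 + d)/(2*w) (S(d, w) = (146 + d)/((2*w)) = (146 + d)*(1/(2*w)) = (146 + d)/(2*w))
n = -155/2262372 (n = ((146 + 164)/(2*((92/(-2)))))/49182 = ((½)*310/(92*(-½)))*(1/49182) = ((½)*310/(-46))*(1/49182) = ((½)*(-1/46)*310)*(1/49182) = -155/46*1/49182 = -155/2262372 ≈ -6.8512e-5)
o(-123) + n = -96/(-123) - 155/2262372 = -96*(-1/123) - 155/2262372 = 32/41 - 155/2262372 = 72389549/92757252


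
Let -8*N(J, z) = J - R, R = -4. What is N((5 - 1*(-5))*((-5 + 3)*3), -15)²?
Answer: 49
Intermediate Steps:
N(J, z) = -½ - J/8 (N(J, z) = -(J - 1*(-4))/8 = -(J + 4)/8 = -(4 + J)/8 = -½ - J/8)
N((5 - 1*(-5))*((-5 + 3)*3), -15)² = (-½ - (5 - 1*(-5))*(-5 + 3)*3/8)² = (-½ - (5 + 5)*(-2*3)/8)² = (-½ - 5*(-6)/4)² = (-½ - ⅛*(-60))² = (-½ + 15/2)² = 7² = 49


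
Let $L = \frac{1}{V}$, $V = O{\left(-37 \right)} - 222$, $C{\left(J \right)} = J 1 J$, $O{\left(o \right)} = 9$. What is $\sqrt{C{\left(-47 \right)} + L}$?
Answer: $\frac{2 \sqrt{25054977}}{213} \approx 47.0$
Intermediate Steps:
$C{\left(J \right)} = J^{2}$ ($C{\left(J \right)} = J J = J^{2}$)
$V = -213$ ($V = 9 - 222 = -213$)
$L = - \frac{1}{213}$ ($L = \frac{1}{-213} = - \frac{1}{213} \approx -0.0046948$)
$\sqrt{C{\left(-47 \right)} + L} = \sqrt{\left(-47\right)^{2} - \frac{1}{213}} = \sqrt{2209 - \frac{1}{213}} = \sqrt{\frac{470516}{213}} = \frac{2 \sqrt{25054977}}{213}$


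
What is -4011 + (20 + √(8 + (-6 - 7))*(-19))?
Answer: -3991 - 19*I*√5 ≈ -3991.0 - 42.485*I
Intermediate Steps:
-4011 + (20 + √(8 + (-6 - 7))*(-19)) = -4011 + (20 + √(8 - 13)*(-19)) = -4011 + (20 + √(-5)*(-19)) = -4011 + (20 + (I*√5)*(-19)) = -4011 + (20 - 19*I*√5) = -3991 - 19*I*√5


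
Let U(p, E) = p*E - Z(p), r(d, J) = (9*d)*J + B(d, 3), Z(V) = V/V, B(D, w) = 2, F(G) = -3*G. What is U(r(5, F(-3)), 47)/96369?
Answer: 6376/32123 ≈ 0.19849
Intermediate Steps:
Z(V) = 1
r(d, J) = 2 + 9*J*d (r(d, J) = (9*d)*J + 2 = 9*J*d + 2 = 2 + 9*J*d)
U(p, E) = -1 + E*p (U(p, E) = p*E - 1*1 = E*p - 1 = -1 + E*p)
U(r(5, F(-3)), 47)/96369 = (-1 + 47*(2 + 9*(-3*(-3))*5))/96369 = (-1 + 47*(2 + 9*9*5))*(1/96369) = (-1 + 47*(2 + 405))*(1/96369) = (-1 + 47*407)*(1/96369) = (-1 + 19129)*(1/96369) = 19128*(1/96369) = 6376/32123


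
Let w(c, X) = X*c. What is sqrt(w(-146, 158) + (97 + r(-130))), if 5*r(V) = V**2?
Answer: I*sqrt(19591) ≈ 139.97*I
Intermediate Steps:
r(V) = V**2/5
sqrt(w(-146, 158) + (97 + r(-130))) = sqrt(158*(-146) + (97 + (1/5)*(-130)**2)) = sqrt(-23068 + (97 + (1/5)*16900)) = sqrt(-23068 + (97 + 3380)) = sqrt(-23068 + 3477) = sqrt(-19591) = I*sqrt(19591)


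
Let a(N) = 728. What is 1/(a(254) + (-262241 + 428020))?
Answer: 1/166507 ≈ 6.0058e-6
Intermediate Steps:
1/(a(254) + (-262241 + 428020)) = 1/(728 + (-262241 + 428020)) = 1/(728 + 165779) = 1/166507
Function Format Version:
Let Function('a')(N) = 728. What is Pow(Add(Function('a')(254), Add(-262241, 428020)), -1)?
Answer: Rational(1, 166507) ≈ 6.0058e-6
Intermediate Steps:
Pow(Add(Function('a')(254), Add(-262241, 428020)), -1) = Pow(Add(728, Add(-262241, 428020)), -1) = Pow(Add(728, 165779), -1) = Pow(166507, -1) = Rational(1, 166507)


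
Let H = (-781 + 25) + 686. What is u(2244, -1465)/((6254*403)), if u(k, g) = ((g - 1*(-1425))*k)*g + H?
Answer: 65749165/1260181 ≈ 52.174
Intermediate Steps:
H = -70 (H = -756 + 686 = -70)
u(k, g) = -70 + g*k*(1425 + g) (u(k, g) = ((g - 1*(-1425))*k)*g - 70 = ((g + 1425)*k)*g - 70 = ((1425 + g)*k)*g - 70 = (k*(1425 + g))*g - 70 = g*k*(1425 + g) - 70 = -70 + g*k*(1425 + g))
u(2244, -1465)/((6254*403)) = (-70 + 2244*(-1465)**2 + 1425*(-1465)*2244)/((6254*403)) = (-70 + 2244*2146225 - 4684630500)/2520362 = (-70 + 4816128900 - 4684630500)*(1/2520362) = 131498330*(1/2520362) = 65749165/1260181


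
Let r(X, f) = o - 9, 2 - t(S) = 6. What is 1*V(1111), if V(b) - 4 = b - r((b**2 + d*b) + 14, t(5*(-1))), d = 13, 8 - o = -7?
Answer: 1109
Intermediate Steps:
o = 15 (o = 8 - 1*(-7) = 8 + 7 = 15)
t(S) = -4 (t(S) = 2 - 1*6 = 2 - 6 = -4)
r(X, f) = 6 (r(X, f) = 15 - 9 = 6)
V(b) = -2 + b (V(b) = 4 + (b - 1*6) = 4 + (b - 6) = 4 + (-6 + b) = -2 + b)
1*V(1111) = 1*(-2 + 1111) = 1*1109 = 1109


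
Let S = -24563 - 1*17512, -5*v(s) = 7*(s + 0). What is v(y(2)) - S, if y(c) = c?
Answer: 210361/5 ≈ 42072.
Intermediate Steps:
v(s) = -7*s/5 (v(s) = -7*(s + 0)/5 = -7*s/5)
S = -42075 (S = -24563 - 17512 = -42075)
v(y(2)) - S = -7/5*2 - 1*(-42075) = -14/5 + 42075 = 210361/5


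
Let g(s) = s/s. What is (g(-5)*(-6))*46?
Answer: -276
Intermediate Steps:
g(s) = 1
(g(-5)*(-6))*46 = (1*(-6))*46 = -6*46 = -276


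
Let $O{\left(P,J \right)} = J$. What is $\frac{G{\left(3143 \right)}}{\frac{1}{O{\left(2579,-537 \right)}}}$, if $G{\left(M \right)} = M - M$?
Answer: $0$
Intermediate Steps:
$G{\left(M \right)} = 0$
$\frac{G{\left(3143 \right)}}{\frac{1}{O{\left(2579,-537 \right)}}} = \frac{0}{\frac{1}{-537}} = \frac{0}{- \frac{1}{537}} = 0 \left(-537\right) = 0$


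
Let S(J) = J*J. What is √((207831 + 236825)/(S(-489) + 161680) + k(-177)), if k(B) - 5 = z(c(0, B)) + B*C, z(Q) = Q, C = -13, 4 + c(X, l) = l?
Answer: 43*√184716756069/400801 ≈ 46.110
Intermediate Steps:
S(J) = J²
c(X, l) = -4 + l
k(B) = 1 - 12*B (k(B) = 5 + ((-4 + B) + B*(-13)) = 5 + ((-4 + B) - 13*B) = 5 + (-4 - 12*B) = 1 - 12*B)
√((207831 + 236825)/(S(-489) + 161680) + k(-177)) = √((207831 + 236825)/((-489)² + 161680) + (1 - 12*(-177))) = √(444656/(239121 + 161680) + (1 + 2124)) = √(444656/400801 + 2125) = √(852146781/400801) = 43*√184716756069/400801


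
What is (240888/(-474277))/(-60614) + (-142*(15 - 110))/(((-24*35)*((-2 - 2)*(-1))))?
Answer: -19390368220427/4829634781104 ≈ -4.0149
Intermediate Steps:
(240888/(-474277))/(-60614) + (-142*(15 - 110))/(((-24*35)*((-2 - 2)*(-1)))) = (240888*(-1/474277))*(-1/60614) + (-142*(-95))/((-(-3360)*(-1))) = -240888/474277*(-1/60614) + 13490/((-840*4)) = 120444/14373913039 + 13490/(-3360) = 120444/14373913039 + 13490*(-1/3360) = 120444/14373913039 - 1349/336 = -19390368220427/4829634781104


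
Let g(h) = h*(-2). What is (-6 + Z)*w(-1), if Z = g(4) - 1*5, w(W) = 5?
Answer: -95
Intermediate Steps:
g(h) = -2*h
Z = -13 (Z = -2*4 - 1*5 = -8 - 5 = -13)
(-6 + Z)*w(-1) = (-6 - 13)*5 = -19*5 = -95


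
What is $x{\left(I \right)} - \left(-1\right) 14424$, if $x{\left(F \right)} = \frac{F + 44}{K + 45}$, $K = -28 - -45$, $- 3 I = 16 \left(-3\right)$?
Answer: $\frac{447174}{31} \approx 14425.0$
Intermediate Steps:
$I = 16$ ($I = - \frac{16 \left(-3\right)}{3} = \left(- \frac{1}{3}\right) \left(-48\right) = 16$)
$K = 17$ ($K = -28 + 45 = 17$)
$x{\left(F \right)} = \frac{22}{31} + \frac{F}{62}$ ($x{\left(F \right)} = \frac{F + 44}{17 + 45} = \frac{44 + F}{62} = \left(44 + F\right) \frac{1}{62} = \frac{22}{31} + \frac{F}{62}$)
$x{\left(I \right)} - \left(-1\right) 14424 = \left(\frac{22}{31} + \frac{1}{62} \cdot 16\right) - \left(-1\right) 14424 = \left(\frac{22}{31} + \frac{8}{31}\right) - -14424 = \frac{30}{31} + 14424 = \frac{447174}{31}$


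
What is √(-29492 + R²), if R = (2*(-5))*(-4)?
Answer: 2*I*√6973 ≈ 167.01*I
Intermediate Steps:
R = 40 (R = -10*(-4) = 40)
√(-29492 + R²) = √(-29492 + 40²) = √(-29492 + 1600) = √(-27892) = 2*I*√6973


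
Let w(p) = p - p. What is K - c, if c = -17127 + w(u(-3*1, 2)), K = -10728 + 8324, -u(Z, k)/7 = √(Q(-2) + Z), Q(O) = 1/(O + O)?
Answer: 14723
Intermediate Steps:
Q(O) = 1/(2*O)
u(Z, k) = -7*√(-¼ + Z) (u(Z, k) = -7*√((½)/(-2) + Z) = -7*√((½)*(-½) + Z) = -7*√(-¼ + Z))
w(p) = 0
K = -2404
c = -17127 (c = -17127 + 0 = -17127)
K - c = -2404 - 1*(-17127) = -2404 + 17127 = 14723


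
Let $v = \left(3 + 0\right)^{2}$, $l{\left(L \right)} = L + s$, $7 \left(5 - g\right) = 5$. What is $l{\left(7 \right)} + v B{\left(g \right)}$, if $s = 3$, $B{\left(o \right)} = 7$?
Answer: $73$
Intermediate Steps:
$g = \frac{30}{7}$ ($g = 5 - \frac{5}{7} = \frac{30}{7} \approx 4.2857$)
$l{\left(L \right)} = 3 + L$ ($l{\left(L \right)} = L + 3 = 3 + L$)
$v = 9$ ($v = 3^{2} = 9$)
$l{\left(7 \right)} + v B{\left(g \right)} = \left(3 + 7\right) + 9 \cdot 7 = 10 + 63 = 73$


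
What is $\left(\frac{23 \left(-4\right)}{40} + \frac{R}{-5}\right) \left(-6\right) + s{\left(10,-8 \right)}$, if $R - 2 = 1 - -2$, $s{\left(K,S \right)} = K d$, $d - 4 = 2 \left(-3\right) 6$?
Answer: $- \frac{1501}{5} \approx -300.2$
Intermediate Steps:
$d = -32$ ($d = 4 + 2 \left(-3\right) 6 = 4 - 36 = -32$)
$s{\left(K,S \right)} = - 32 K$ ($s{\left(K,S \right)} = K \left(-32\right) = - 32 K$)
$R = 5$ ($R = 2 + \left(1 - -2\right) = 2 + \left(1 + 2\right) = 2 + 3 = 5$)
$\left(\frac{23 \left(-4\right)}{40} + \frac{R}{-5}\right) \left(-6\right) + s{\left(10,-8 \right)} = \left(\frac{23 \left(-4\right)}{40} + \frac{5}{-5}\right) \left(-6\right) - 320 = \left(\left(-92\right) \frac{1}{40} + 5 \left(- \frac{1}{5}\right)\right) \left(-6\right) - 320 = \left(- \frac{23}{10} - 1\right) \left(-6\right) - 320 = \left(- \frac{33}{10}\right) \left(-6\right) - 320 = \frac{99}{5} - 320 = - \frac{1501}{5}$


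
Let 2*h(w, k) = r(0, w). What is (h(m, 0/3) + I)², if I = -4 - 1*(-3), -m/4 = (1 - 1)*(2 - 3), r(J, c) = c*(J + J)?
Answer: 1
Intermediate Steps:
r(J, c) = 2*J*c (r(J, c) = c*(2*J) = 2*J*c)
m = 0 (m = -4*(1 - 1)*(2 - 3) = -0*(-1) = -4*0 = 0)
h(w, k) = 0 (h(w, k) = (2*0*w)/2 = (½)*0 = 0)
I = -1 (I = -4 + 3 = -1)
(h(m, 0/3) + I)² = (0 - 1)² = (-1)² = 1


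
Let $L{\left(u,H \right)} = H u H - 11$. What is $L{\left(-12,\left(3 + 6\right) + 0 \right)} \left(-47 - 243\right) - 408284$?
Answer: $-123214$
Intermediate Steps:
$L{\left(u,H \right)} = -11 + u H^{2}$ ($L{\left(u,H \right)} = u H^{2} - 11 = -11 + u H^{2}$)
$L{\left(-12,\left(3 + 6\right) + 0 \right)} \left(-47 - 243\right) - 408284 = \left(-11 - 12 \left(\left(3 + 6\right) + 0\right)^{2}\right) \left(-47 - 243\right) - 408284 = \left(-11 - 12 \left(9 + 0\right)^{2}\right) \left(-290\right) - 408284 = \left(-11 - 12 \cdot 9^{2}\right) \left(-290\right) - 408284 = \left(-11 - 972\right) \left(-290\right) - 408284 = \left(-983\right) \left(-290\right) - 408284 = 285070 - 408284 = -123214$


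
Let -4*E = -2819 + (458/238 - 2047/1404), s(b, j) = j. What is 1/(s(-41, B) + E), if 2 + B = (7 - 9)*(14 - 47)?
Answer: 668304/513680777 ≈ 0.0013010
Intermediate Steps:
B = 64 (B = -2 + (7 - 9)*(14 - 47) = -2 - 2*(-33) = -2 + 66 = 64)
E = 470909321/668304 (E = -(-2819 + (458/238 - 2047/1404))/4 = -(-2819 + (458*(1/238) - 2047*1/1404))/4 = -(-2819 + (229/119 - 2047/1404))/4 = -(-2819 + 77923/167076)/4 = -¼*(-470909321/167076) = 470909321/668304 ≈ 704.63)
1/(s(-41, B) + E) = 1/(64 + 470909321/668304) = 1/(513680777/668304) = 668304/513680777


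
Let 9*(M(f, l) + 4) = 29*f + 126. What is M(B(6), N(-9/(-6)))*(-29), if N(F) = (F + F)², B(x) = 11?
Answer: -11861/9 ≈ -1317.9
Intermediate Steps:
N(F) = 4*F² (N(F) = (2*F)² = 4*F²)
M(f, l) = 10 + 29*f/9 (M(f, l) = -4 + (29*f + 126)/9 = -4 + (126 + 29*f)/9 = -4 + (14 + 29*f/9) = 10 + 29*f/9)
M(B(6), N(-9/(-6)))*(-29) = (10 + (29/9)*11)*(-29) = (10 + 319/9)*(-29) = (409/9)*(-29) = -11861/9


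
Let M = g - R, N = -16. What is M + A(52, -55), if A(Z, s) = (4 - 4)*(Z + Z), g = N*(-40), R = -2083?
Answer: 2723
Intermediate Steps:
g = 640 (g = -16*(-40) = 640)
A(Z, s) = 0 (A(Z, s) = 0*(2*Z) = 0)
M = 2723 (M = 640 - 1*(-2083) = 640 + 2083 = 2723)
M + A(52, -55) = 2723 + 0 = 2723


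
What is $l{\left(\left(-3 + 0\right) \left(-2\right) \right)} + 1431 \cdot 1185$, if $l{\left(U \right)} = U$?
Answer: $1695741$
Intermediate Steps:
$l{\left(\left(-3 + 0\right) \left(-2\right) \right)} + 1431 \cdot 1185 = \left(-3 + 0\right) \left(-2\right) + 1431 \cdot 1185 = \left(-3\right) \left(-2\right) + 1695735 = 6 + 1695735 = 1695741$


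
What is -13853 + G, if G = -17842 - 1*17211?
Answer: -48906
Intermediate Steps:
G = -35053 (G = -17842 - 17211 = -35053)
-13853 + G = -13853 - 35053 = -48906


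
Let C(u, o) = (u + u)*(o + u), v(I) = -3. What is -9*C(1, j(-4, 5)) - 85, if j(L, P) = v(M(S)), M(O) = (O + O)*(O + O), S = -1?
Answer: -49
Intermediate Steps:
M(O) = 4*O² (M(O) = (2*O)*(2*O) = 4*O²)
j(L, P) = -3
C(u, o) = 2*u*(o + u) (C(u, o) = (2*u)*(o + u) = 2*u*(o + u))
-9*C(1, j(-4, 5)) - 85 = -18*(-3 + 1) - 85 = -18*(-2) - 85 = -9*(-4) - 85 = 36 - 85 = -49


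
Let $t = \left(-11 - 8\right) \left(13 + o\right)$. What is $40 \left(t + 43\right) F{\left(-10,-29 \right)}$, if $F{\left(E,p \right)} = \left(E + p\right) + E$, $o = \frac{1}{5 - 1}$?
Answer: $409150$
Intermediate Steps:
$o = \frac{1}{4}$ ($o = \frac{1}{5 - 1} = \frac{1}{4} \approx 0.25$)
$F{\left(E,p \right)} = p + 2 E$
$t = - \frac{1007}{4}$ ($t = \left(-11 - 8\right) \left(13 + \frac{1}{4}\right) = \left(-19\right) \frac{53}{4} = - \frac{1007}{4} \approx -251.75$)
$40 \left(t + 43\right) F{\left(-10,-29 \right)} = 40 \left(- \frac{1007}{4} + 43\right) \left(-29 + 2 \left(-10\right)\right) = 40 \left(- \frac{835}{4}\right) \left(-29 - 20\right) = \left(-8350\right) \left(-49\right) = 409150$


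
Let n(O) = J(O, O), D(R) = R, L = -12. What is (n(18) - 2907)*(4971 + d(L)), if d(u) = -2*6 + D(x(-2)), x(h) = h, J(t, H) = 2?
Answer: -14400085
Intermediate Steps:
n(O) = 2
d(u) = -14 (d(u) = -2*6 - 2 = -12 - 2 = -14)
(n(18) - 2907)*(4971 + d(L)) = (2 - 2907)*(4971 - 14) = -2905*4957 = -14400085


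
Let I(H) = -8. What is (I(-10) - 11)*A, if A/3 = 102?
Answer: -5814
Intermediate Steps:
A = 306 (A = 3*102 = 306)
(I(-10) - 11)*A = (-8 - 11)*306 = -19*306 = -5814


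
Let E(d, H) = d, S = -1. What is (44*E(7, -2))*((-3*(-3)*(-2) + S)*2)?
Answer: -11704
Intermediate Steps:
(44*E(7, -2))*((-3*(-3)*(-2) + S)*2) = (44*7)*((-3*(-3)*(-2) - 1)*2) = 308*((9*(-2) - 1)*2) = 308*((-18 - 1)*2) = 308*(-19*2) = 308*(-38) = -11704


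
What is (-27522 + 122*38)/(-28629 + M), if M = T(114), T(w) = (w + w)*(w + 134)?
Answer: -22886/27915 ≈ -0.81985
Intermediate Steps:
T(w) = 2*w*(134 + w) (T(w) = (2*w)*(134 + w) = 2*w*(134 + w))
M = 56544 (M = 2*114*(134 + 114) = 2*114*248 = 56544)
(-27522 + 122*38)/(-28629 + M) = (-27522 + 122*38)/(-28629 + 56544) = (-27522 + 4636)/27915 = -22886*1/27915 = -22886/27915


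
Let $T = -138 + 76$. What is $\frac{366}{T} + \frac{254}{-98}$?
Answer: $- \frac{12904}{1519} \approx -8.4951$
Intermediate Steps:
$T = -62$
$\frac{366}{T} + \frac{254}{-98} = \frac{366}{-62} + \frac{254}{-98} = 366 \left(- \frac{1}{62}\right) + 254 \left(- \frac{1}{98}\right) = - \frac{183}{31} - \frac{127}{49} = - \frac{12904}{1519}$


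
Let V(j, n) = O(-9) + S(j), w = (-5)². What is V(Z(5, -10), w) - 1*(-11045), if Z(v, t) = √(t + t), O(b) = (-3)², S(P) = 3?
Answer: 11057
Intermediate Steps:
O(b) = 9
w = 25
Z(v, t) = √2*√t (Z(v, t) = √(2*t) = √2*√t)
V(j, n) = 12 (V(j, n) = 9 + 3 = 12)
V(Z(5, -10), w) - 1*(-11045) = 12 - 1*(-11045) = 12 + 11045 = 11057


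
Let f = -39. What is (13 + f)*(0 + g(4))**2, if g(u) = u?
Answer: -416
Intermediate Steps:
(13 + f)*(0 + g(4))**2 = (13 - 39)*(0 + 4)**2 = -26*4**2 = -26*16 = -416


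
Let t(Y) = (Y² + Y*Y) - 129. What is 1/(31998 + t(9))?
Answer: 1/32031 ≈ 3.1220e-5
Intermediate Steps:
t(Y) = -129 + 2*Y² (t(Y) = (Y² + Y²) - 129 = 2*Y² - 129 = -129 + 2*Y²)
1/(31998 + t(9)) = 1/(31998 + (-129 + 2*9²)) = 1/(31998 + (-129 + 2*81)) = 1/(31998 + (-129 + 162)) = 1/(31998 + 33) = 1/32031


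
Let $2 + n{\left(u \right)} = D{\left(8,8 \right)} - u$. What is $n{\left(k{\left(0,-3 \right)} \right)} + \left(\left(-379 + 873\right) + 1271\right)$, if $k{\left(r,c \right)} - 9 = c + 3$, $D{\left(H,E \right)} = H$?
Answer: $1762$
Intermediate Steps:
$k{\left(r,c \right)} = 12 + c$ ($k{\left(r,c \right)} = 9 + \left(c + 3\right) = 9 + \left(3 + c\right) = 12 + c$)
$n{\left(u \right)} = 6 - u$ ($n{\left(u \right)} = -2 - \left(-8 + u\right) = 6 - u$)
$n{\left(k{\left(0,-3 \right)} \right)} + \left(\left(-379 + 873\right) + 1271\right) = \left(6 - \left(12 - 3\right)\right) + \left(\left(-379 + 873\right) + 1271\right) = \left(6 - 9\right) + \left(494 + 1271\right) = \left(6 - 9\right) + 1765 = -3 + 1765 = 1762$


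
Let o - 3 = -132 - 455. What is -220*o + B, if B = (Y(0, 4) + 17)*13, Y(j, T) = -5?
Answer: 128636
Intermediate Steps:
o = -584 (o = 3 + (-132 - 455) = 3 - 587 = -584)
B = 156 (B = (-5 + 17)*13 = 12*13 = 156)
-220*o + B = -220*(-584) + 156 = 128480 + 156 = 128636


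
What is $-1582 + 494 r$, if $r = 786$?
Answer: $386702$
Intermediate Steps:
$-1582 + 494 r = -1582 + 494 \cdot 786 = -1582 + 388284 = 386702$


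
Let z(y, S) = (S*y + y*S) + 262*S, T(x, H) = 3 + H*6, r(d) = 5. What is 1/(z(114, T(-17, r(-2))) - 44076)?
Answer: -1/27906 ≈ -3.5835e-5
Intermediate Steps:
T(x, H) = 3 + 6*H
z(y, S) = 262*S + 2*S*y (z(y, S) = (S*y + S*y) + 262*S = 2*S*y + 262*S = 262*S + 2*S*y)
1/(z(114, T(-17, r(-2))) - 44076) = 1/(2*(3 + 6*5)*(131 + 114) - 44076) = 1/(2*(3 + 30)*245 - 44076) = 1/(2*33*245 - 44076) = 1/(16170 - 44076) = 1/(-27906) = -1/27906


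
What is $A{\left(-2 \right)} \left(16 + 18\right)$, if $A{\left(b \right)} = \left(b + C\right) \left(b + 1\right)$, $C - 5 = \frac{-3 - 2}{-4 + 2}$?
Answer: $-187$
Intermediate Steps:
$C = \frac{15}{2}$ ($C = 5 + \frac{-3 - 2}{-4 + 2} = 5 - \frac{5}{-2} = 5 - - \frac{5}{2} = 5 + \frac{5}{2} = \frac{15}{2} \approx 7.5$)
$A{\left(b \right)} = \left(1 + b\right) \left(\frac{15}{2} + b\right)$ ($A{\left(b \right)} = \left(b + \frac{15}{2}\right) \left(b + 1\right) = \left(\frac{15}{2} + b\right) \left(1 + b\right) = \left(1 + b\right) \left(\frac{15}{2} + b\right)$)
$A{\left(-2 \right)} \left(16 + 18\right) = \left(\frac{15}{2} + \left(-2\right)^{2} + \frac{17}{2} \left(-2\right)\right) \left(16 + 18\right) = \left(\frac{15}{2} + 4 - 17\right) 34 = \left(- \frac{11}{2}\right) 34 = -187$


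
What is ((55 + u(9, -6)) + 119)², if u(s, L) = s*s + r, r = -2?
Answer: 64009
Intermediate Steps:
u(s, L) = -2 + s² (u(s, L) = s*s - 2 = s² - 2 = -2 + s²)
((55 + u(9, -6)) + 119)² = ((55 + (-2 + 9²)) + 119)² = ((55 + (-2 + 81)) + 119)² = ((55 + 79) + 119)² = (134 + 119)² = 253² = 64009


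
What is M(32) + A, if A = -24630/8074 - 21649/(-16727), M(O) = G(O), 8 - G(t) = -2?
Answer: 556672998/67526899 ≈ 8.2437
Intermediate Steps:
G(t) = 10 (G(t) = 8 - 1*(-2) = 8 + 2 = 10)
M(O) = 10
A = -118595992/67526899 (A = -24630*1/8074 - 21649*(-1/16727) = -12315/4037 + 21649/16727 = -118595992/67526899 ≈ -1.7563)
M(32) + A = 10 - 118595992/67526899 = 556672998/67526899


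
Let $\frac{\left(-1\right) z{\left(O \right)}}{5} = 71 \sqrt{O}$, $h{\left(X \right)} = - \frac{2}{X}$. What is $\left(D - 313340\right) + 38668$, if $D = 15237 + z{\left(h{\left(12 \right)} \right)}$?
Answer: $-259435 - \frac{355 i \sqrt{6}}{6} \approx -2.5944 \cdot 10^{5} - 144.93 i$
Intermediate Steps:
$z{\left(O \right)} = - 355 \sqrt{O}$ ($z{\left(O \right)} = - 5 \cdot 71 \sqrt{O} = - 355 \sqrt{O}$)
$D = 15237 - \frac{355 i \sqrt{6}}{6}$ ($D = 15237 - 355 \sqrt{- \frac{2}{12}} = 15237 - 355 \sqrt{\left(-2\right) \frac{1}{12}} = 15237 - 355 \sqrt{- \frac{1}{6}} = 15237 - 355 \frac{i \sqrt{6}}{6} = 15237 - \frac{355 i \sqrt{6}}{6} \approx 15237.0 - 144.93 i$)
$\left(D - 313340\right) + 38668 = \left(\left(15237 - \frac{355 i \sqrt{6}}{6}\right) - 313340\right) + 38668 = \left(-298103 - \frac{355 i \sqrt{6}}{6}\right) + 38668 = -259435 - \frac{355 i \sqrt{6}}{6}$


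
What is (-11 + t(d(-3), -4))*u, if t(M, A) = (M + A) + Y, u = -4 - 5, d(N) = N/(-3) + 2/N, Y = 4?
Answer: 96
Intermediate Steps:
d(N) = 2/N - N/3 (d(N) = N*(-1/3) + 2/N = -N/3 + 2/N = 2/N - N/3)
u = -9
t(M, A) = 4 + A + M (t(M, A) = (M + A) + 4 = (A + M) + 4 = 4 + A + M)
(-11 + t(d(-3), -4))*u = (-11 + (4 - 4 + (2/(-3) - 1/3*(-3))))*(-9) = (-11 + (4 - 4 + (2*(-1/3) + 1)))*(-9) = (-11 + (4 - 4 + (-2/3 + 1)))*(-9) = (-11 + (4 - 4 + 1/3))*(-9) = (-11 + 1/3)*(-9) = -32/3*(-9) = 96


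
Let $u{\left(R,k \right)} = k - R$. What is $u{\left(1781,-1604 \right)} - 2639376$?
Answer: $-2642761$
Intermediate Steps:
$u{\left(1781,-1604 \right)} - 2639376 = \left(-1604 - 1781\right) - 2639376 = -3385 - 2639376 = -2642761$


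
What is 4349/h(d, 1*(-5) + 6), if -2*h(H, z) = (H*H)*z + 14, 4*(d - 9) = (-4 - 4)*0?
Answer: -8698/95 ≈ -91.558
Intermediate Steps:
d = 9 (d = 9 + ((-4 - 4)*0)/4 = 9 + (-8*0)/4 = 9 + (¼)*0 = 9 + 0 = 9)
h(H, z) = -7 - z*H²/2 (h(H, z) = -((H*H)*z + 14)/2 = -(H²*z + 14)/2 = -(z*H² + 14)/2 = -(14 + z*H²)/2 = -7 - z*H²/2)
4349/h(d, 1*(-5) + 6) = 4349/(-7 - ½*(1*(-5) + 6)*9²) = 4349/(-7 - ½*(-5 + 6)*81) = 4349/(-7 - ½*1*81) = 4349/(-7 - 81/2) = 4349/(-95/2) = 4349*(-2/95) = -8698/95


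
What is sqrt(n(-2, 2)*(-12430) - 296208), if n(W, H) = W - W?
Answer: 132*I*sqrt(17) ≈ 544.25*I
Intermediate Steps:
n(W, H) = 0
sqrt(n(-2, 2)*(-12430) - 296208) = sqrt(0*(-12430) - 296208) = sqrt(0 - 296208) = sqrt(-296208) = 132*I*sqrt(17)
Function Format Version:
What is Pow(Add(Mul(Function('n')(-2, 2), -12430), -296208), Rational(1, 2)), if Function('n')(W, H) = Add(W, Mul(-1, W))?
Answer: Mul(132, I, Pow(17, Rational(1, 2))) ≈ Mul(544.25, I)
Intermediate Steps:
Function('n')(W, H) = 0
Pow(Add(Mul(Function('n')(-2, 2), -12430), -296208), Rational(1, 2)) = Pow(Add(Mul(0, -12430), -296208), Rational(1, 2)) = Pow(Add(0, -296208), Rational(1, 2)) = Pow(-296208, Rational(1, 2)) = Mul(132, I, Pow(17, Rational(1, 2)))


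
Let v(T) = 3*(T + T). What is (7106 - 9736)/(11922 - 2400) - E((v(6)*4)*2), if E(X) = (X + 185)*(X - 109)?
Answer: -403100902/4761 ≈ -84667.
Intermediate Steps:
v(T) = 6*T (v(T) = 3*(2*T) = 6*T)
E(X) = (-109 + X)*(185 + X) (E(X) = (185 + X)*(-109 + X) = (-109 + X)*(185 + X))
(7106 - 9736)/(11922 - 2400) - E((v(6)*4)*2) = (7106 - 9736)/(11922 - 2400) - (-20165 + (((6*6)*4)*2)² + 76*(((6*6)*4)*2)) = -2630/9522 - (-20165 + ((36*4)*2)² + 76*((36*4)*2)) = -2630*1/9522 - (-20165 + (144*2)² + 76*(144*2)) = -1315/4761 - (-20165 + 288² + 76*288) = -1315/4761 - (-20165 + 82944 + 21888) = -1315/4761 - 1*84667 = -1315/4761 - 84667 = -403100902/4761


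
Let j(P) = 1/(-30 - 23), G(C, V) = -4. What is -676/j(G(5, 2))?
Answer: 35828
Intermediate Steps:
j(P) = -1/53 (j(P) = 1/(-53) = -1/53)
-676/j(G(5, 2)) = -676/(-1/53) = -676*(-53) = 35828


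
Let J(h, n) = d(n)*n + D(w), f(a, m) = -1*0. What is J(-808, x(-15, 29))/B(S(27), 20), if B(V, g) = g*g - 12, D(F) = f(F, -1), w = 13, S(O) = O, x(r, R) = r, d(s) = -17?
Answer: 255/388 ≈ 0.65722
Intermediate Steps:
f(a, m) = 0
D(F) = 0
J(h, n) = -17*n (J(h, n) = -17*n + 0 = -17*n)
B(V, g) = -12 + g² (B(V, g) = g² - 12 = -12 + g²)
J(-808, x(-15, 29))/B(S(27), 20) = (-17*(-15))/(-12 + 20²) = 255/(-12 + 400) = 255/388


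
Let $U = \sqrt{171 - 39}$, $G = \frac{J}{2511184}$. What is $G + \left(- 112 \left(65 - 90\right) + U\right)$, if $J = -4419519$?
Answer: $\frac{540530437}{193168} + 2 \sqrt{33} \approx 2809.7$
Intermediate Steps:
$G = - \frac{339963}{193168}$ ($G = - \frac{4419519}{2511184} = \left(-4419519\right) \frac{1}{2511184} = - \frac{339963}{193168} \approx -1.7599$)
$U = 2 \sqrt{33}$ ($U = \sqrt{132} = 2 \sqrt{33} \approx 11.489$)
$G + \left(- 112 \left(65 - 90\right) + U\right) = - \frac{339963}{193168} - \left(- 2 \sqrt{33} + 112 \left(65 - 90\right)\right) = - \frac{339963}{193168} + \left(\left(-112\right) \left(-25\right) + 2 \sqrt{33}\right) = - \frac{339963}{193168} + \left(2800 + 2 \sqrt{33}\right) = \frac{540530437}{193168} + 2 \sqrt{33}$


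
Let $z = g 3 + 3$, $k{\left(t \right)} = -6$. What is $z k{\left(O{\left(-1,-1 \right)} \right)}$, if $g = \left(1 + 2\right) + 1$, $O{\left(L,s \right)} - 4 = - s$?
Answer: $-90$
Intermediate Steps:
$O{\left(L,s \right)} = 4 - s$
$g = 4$ ($g = 3 + 1 = 4$)
$z = 15$ ($z = 4 \cdot 3 + 3 = 12 + 3 = 15$)
$z k{\left(O{\left(-1,-1 \right)} \right)} = 15 \left(-6\right) = -90$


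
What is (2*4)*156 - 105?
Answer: 1143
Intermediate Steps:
(2*4)*156 - 105 = 8*156 - 105 = 1248 - 105 = 1143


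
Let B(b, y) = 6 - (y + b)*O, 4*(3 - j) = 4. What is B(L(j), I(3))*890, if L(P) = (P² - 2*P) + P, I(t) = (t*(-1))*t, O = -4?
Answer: -19580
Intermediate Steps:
j = 2 (j = 3 - ¼*4 = 3 - 1 = 2)
I(t) = -t² (I(t) = (-t)*t = -t²)
L(P) = P² - P
B(b, y) = 6 + 4*b + 4*y (B(b, y) = 6 - (y + b)*(-4) = 6 - (b + y)*(-4) = 6 - (-4*b - 4*y) = 6 + (4*b + 4*y) = 6 + 4*b + 4*y)
B(L(j), I(3))*890 = (6 + 4*(2*(-1 + 2)) + 4*(-1*3²))*890 = (6 + 4*(2*1) + 4*(-1*9))*890 = (6 + 4*2 + 4*(-9))*890 = (6 + 8 - 36)*890 = -22*890 = -19580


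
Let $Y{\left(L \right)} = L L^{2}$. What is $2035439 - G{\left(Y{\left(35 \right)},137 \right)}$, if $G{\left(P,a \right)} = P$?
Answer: $1992564$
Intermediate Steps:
$Y{\left(L \right)} = L^{3}$
$2035439 - G{\left(Y{\left(35 \right)},137 \right)} = 2035439 - 35^{3} = 2035439 - 42875 = 1992564$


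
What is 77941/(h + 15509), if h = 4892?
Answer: 77941/20401 ≈ 3.8204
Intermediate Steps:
77941/(h + 15509) = 77941/(4892 + 15509) = 77941/20401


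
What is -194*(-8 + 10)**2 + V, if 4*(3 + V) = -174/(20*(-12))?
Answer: -124611/160 ≈ -778.82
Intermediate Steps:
V = -451/160 (V = -3 + (-174/(20*(-12)))/4 = -3 + (-174/(-240))/4 = -3 + (-174*(-1/240))/4 = -3 + (1/4)*(29/40) = -3 + 29/160 = -451/160 ≈ -2.8187)
-194*(-8 + 10)**2 + V = -194*(-8 + 10)**2 - 451/160 = -194*2**2 - 451/160 = -194*4 - 451/160 = -776 - 451/160 = -124611/160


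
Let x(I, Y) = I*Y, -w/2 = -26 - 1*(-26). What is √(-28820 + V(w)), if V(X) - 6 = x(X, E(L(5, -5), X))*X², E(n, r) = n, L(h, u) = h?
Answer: I*√28814 ≈ 169.75*I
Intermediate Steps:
w = 0 (w = -2*(-26 - 1*(-26)) = -2*(-26 + 26) = -2*0 = 0)
V(X) = 6 + 5*X³ (V(X) = 6 + (X*5)*X² = 6 + (5*X)*X² = 6 + 5*X³)
√(-28820 + V(w)) = √(-28820 + (6 + 5*0³)) = √(-28820 + (6 + 5*0)) = √(-28820 + (6 + 0)) = √(-28820 + 6) = √(-28814) = I*√28814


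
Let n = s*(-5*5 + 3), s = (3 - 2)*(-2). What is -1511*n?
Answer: -66484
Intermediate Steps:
s = -2 (s = 1*(-2) = -2)
n = 44 (n = -2*(-5*5 + 3) = -2*(-25 + 3) = -2*(-22) = 44)
-1511*n = -1511*44 = -66484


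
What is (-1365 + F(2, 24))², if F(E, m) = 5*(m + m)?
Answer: 1265625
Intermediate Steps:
F(E, m) = 10*m (F(E, m) = 5*(2*m) = 10*m)
(-1365 + F(2, 24))² = (-1365 + 10*24)² = (-1365 + 240)² = (-1125)² = 1265625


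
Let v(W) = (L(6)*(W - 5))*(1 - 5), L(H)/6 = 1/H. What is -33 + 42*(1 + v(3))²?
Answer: 3369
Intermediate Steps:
L(H) = 6/H
v(W) = 20 - 4*W (v(W) = ((6/6)*(W - 5))*(1 - 5) = ((6*(⅙))*(-5 + W))*(-4) = (1*(-5 + W))*(-4) = (-5 + W)*(-4) = 20 - 4*W)
-33 + 42*(1 + v(3))² = -33 + 42*(1 + (20 - 4*3))² = -33 + 42*(1 + (20 - 12))² = -33 + 42*(1 + 8)² = -33 + 42*9² = -33 + 42*81 = -33 + 3402 = 3369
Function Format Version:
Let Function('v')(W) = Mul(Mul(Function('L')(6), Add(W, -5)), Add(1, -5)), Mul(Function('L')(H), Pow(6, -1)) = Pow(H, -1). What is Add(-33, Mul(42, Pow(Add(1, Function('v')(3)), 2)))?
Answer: 3369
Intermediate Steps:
Function('L')(H) = Mul(6, Pow(H, -1))
Function('v')(W) = Add(20, Mul(-4, W)) (Function('v')(W) = Mul(Mul(Mul(6, Pow(6, -1)), Add(W, -5)), Add(1, -5)) = Mul(Mul(Mul(6, Rational(1, 6)), Add(-5, W)), -4) = Mul(Mul(1, Add(-5, W)), -4) = Mul(Add(-5, W), -4) = Add(20, Mul(-4, W)))
Add(-33, Mul(42, Pow(Add(1, Function('v')(3)), 2))) = Add(-33, Mul(42, Pow(Add(1, Add(20, Mul(-4, 3))), 2))) = Add(-33, Mul(42, Pow(Add(1, Add(20, -12)), 2))) = Add(-33, Mul(42, Pow(Add(1, 8), 2))) = Add(-33, Mul(42, Pow(9, 2))) = Add(-33, Mul(42, 81)) = Add(-33, 3402) = 3369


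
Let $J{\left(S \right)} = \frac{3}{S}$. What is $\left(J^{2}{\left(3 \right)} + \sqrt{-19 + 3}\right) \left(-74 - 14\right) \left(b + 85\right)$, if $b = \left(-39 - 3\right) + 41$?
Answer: $-7392 - 29568 i \approx -7392.0 - 29568.0 i$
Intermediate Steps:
$b = -1$ ($b = -42 + 41 = -1$)
$\left(J^{2}{\left(3 \right)} + \sqrt{-19 + 3}\right) \left(-74 - 14\right) \left(b + 85\right) = \left(\left(\frac{3}{3}\right)^{2} + \sqrt{-19 + 3}\right) \left(-74 - 14\right) \left(-1 + 85\right) = \left(\left(3 \cdot \frac{1}{3}\right)^{2} + \sqrt{-16}\right) \left(-88\right) 84 = \left(1^{2} + 4 i\right) \left(-88\right) 84 = \left(1 + 4 i\right) \left(-88\right) 84 = \left(-88 - 352 i\right) 84 = -7392 - 29568 i$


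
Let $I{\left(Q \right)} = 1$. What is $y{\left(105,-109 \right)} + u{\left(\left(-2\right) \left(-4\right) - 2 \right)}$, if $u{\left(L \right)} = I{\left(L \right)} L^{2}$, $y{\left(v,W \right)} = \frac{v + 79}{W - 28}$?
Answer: $\frac{4748}{137} \approx 34.657$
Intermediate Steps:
$y{\left(v,W \right)} = \frac{79 + v}{-28 + W}$
$u{\left(L \right)} = L^{2}$ ($u{\left(L \right)} = 1 L^{2} = L^{2}$)
$y{\left(105,-109 \right)} + u{\left(\left(-2\right) \left(-4\right) - 2 \right)} = \frac{79 + 105}{-28 - 109} + \left(\left(-2\right) \left(-4\right) - 2\right)^{2} = \frac{1}{-137} \cdot 184 + \left(8 - 2\right)^{2} = \left(- \frac{1}{137}\right) 184 + 6^{2} = - \frac{184}{137} + 36 = \frac{4748}{137}$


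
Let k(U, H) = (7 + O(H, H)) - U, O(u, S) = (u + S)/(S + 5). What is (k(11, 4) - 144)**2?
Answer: 1752976/81 ≈ 21642.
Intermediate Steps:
O(u, S) = (S + u)/(5 + S)
k(U, H) = 7 - U + 2*H/(5 + H) (k(U, H) = (7 + (H + H)/(5 + H)) - U = (7 + (2*H)/(5 + H)) - U = (7 + 2*H/(5 + H)) - U = 7 - U + 2*H/(5 + H))
(k(11, 4) - 144)**2 = ((2*4 + (5 + 4)*(7 - 1*11))/(5 + 4) - 144)**2 = ((8 + 9*(7 - 11))/9 - 144)**2 = ((8 + 9*(-4))/9 - 144)**2 = ((8 - 36)/9 - 144)**2 = ((1/9)*(-28) - 144)**2 = (-28/9 - 144)**2 = (-1324/9)**2 = 1752976/81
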